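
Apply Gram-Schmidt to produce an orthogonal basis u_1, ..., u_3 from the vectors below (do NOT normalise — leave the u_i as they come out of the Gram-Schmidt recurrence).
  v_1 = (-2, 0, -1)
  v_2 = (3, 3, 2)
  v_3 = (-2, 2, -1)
Orthogonal basis:
  u_1 = (-2, 0, -1)
  u_2 = (-1/5, 3, 2/5)
  u_3 = (3/23, 1/23, -6/23)

Apply the Gram-Schmidt recurrence
  u_1 = v_1
  u_i = v_i − Σ_{j<i} ((v_i · u_j) / (u_j · u_j)) · u_j.

Step by step this gives:
  u_1 = (-2, 0, -1)
  u_2 = (-1/5, 3, 2/5)
  u_3 = (3/23, 1/23, -6/23)

Orthogonality check:
  u_2 · u_1 = 0 (should be 0)
  u_3 · u_1 = 0 (should be 0)
  u_3 · u_2 = 0 (should be 0)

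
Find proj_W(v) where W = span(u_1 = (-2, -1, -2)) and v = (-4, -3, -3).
proj_W(v) = (-34/9, -17/9, -34/9)

Set up U = [u_1 | ... | u_1] ∈ R^(3×1). The projector onto W = col(U) is P = U (U^T U)^(-1) U^T.
Compute U^T U =
  [9],
and U^T v = (17).
Solve U^T U · c = U^T v for the coefficients: c = (17/9). The projection is proj_W(v) = U c.
Check: (v - proj_W(v)) · u_1 = 0  (should be 0).
Result: proj_W(v) = (-34/9, -17/9, -34/9).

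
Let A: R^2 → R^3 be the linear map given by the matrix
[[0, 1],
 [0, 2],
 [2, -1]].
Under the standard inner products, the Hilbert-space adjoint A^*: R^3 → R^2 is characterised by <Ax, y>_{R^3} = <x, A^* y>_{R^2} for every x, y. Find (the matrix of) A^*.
A^* = A^T =
[[0, 0, 2],
 [1, 2, -1]]

For real matrices with standard dot products, the defining identity <Ax, y> = <x, A^* y> gives (Ax)^T y = x^T (A^*) y, i.e. x^T A^T y = x^T (A^*) y. Since this holds for all x, y, we must have A^* = A^T. Therefore
A^* =
[[0, 0, 2],
 [1, 2, -1]].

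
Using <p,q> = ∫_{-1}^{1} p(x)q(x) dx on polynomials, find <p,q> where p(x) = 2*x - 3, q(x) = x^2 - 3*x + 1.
<p,q> = -12

Expand the product: p(x)·q(x) = 2*x^3 - 9*x^2 + 11*x - 3.
∫_{-1}^{1} of each monomial x^k gives [2/(k+1) if k even, 0 if k odd]. Integrating term-by-term (or equivalently evaluating the antiderivative F(x) = x^4/2 - 3*x^3 + 11*x^2/2 - 3*x at the endpoints):
  F(1) − F(−1) = 0 − (12) = -12.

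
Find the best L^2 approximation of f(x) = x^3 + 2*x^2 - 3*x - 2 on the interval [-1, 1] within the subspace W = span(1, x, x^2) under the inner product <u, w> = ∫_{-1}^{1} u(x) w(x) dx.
g(x) = 2*x^2 - 12*x/5 - 2

The best approximation g ∈ W is the orthogonal projection of f onto W. Writing g = a_0 + a_1 x + a_2 x^2, the coefficients solve the normal equations G · a = b where
  G_{ij} = <φ_i, φ_j> and b_i = <f, φ_i>, with φ_0 = 1, φ_1 = x, φ_2 = x^2.
G =
  [2, 0, 2/3]
  [0, 2/3, 0]
  [2/3, 0, 2/5],
b = (-8/3, -8/5, -8/15).
Solving gives a_0 = -2, a_1 = -12/5, a_2 = 2, so
  g(x) = 2*x^2 - 12*x/5 - 2.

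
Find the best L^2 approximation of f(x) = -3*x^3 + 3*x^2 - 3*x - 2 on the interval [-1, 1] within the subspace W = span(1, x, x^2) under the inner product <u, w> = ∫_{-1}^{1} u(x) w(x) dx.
g(x) = 3*x^2 - 24*x/5 - 2

The best approximation g ∈ W is the orthogonal projection of f onto W. Writing g = a_0 + a_1 x + a_2 x^2, the coefficients solve the normal equations G · a = b where
  G_{ij} = <φ_i, φ_j> and b_i = <f, φ_i>, with φ_0 = 1, φ_1 = x, φ_2 = x^2.
G =
  [2, 0, 2/3]
  [0, 2/3, 0]
  [2/3, 0, 2/5],
b = (-2, -16/5, -2/15).
Solving gives a_0 = -2, a_1 = -24/5, a_2 = 3, so
  g(x) = 3*x^2 - 24*x/5 - 2.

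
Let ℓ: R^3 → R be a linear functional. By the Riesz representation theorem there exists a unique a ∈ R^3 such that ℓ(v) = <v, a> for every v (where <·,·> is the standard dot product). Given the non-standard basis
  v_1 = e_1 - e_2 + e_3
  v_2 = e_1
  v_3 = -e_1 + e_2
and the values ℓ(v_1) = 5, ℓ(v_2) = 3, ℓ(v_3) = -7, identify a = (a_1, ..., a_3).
a = (3, -4, -2)

Write a = (a_1, ..., a_3) in the standard basis. For each basis vector v_i, ℓ(v_i) = <v_i, a> is a linear equation in the a_j's. Collect the n equations into a matrix system V a = ℓ, where row i of V is v_i (expressed in the standard basis). Since V is invertible (lower-triangular with 1s on the diagonal, up to permutation), solve by back-substitution:
  V =
[[1, -1, 1],
 [1, 0, 0],
 [-1, 1, 0]]
  V a = (5, 3, -7)
Solving gives a = (3, -4, -2).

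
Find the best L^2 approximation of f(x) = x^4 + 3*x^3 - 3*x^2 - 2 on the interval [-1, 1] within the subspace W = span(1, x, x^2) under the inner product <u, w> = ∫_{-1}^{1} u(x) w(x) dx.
g(x) = -15*x^2/7 + 9*x/5 - 73/35

The best approximation g ∈ W is the orthogonal projection of f onto W. Writing g = a_0 + a_1 x + a_2 x^2, the coefficients solve the normal equations G · a = b where
  G_{ij} = <φ_i, φ_j> and b_i = <f, φ_i>, with φ_0 = 1, φ_1 = x, φ_2 = x^2.
G =
  [2, 0, 2/3]
  [0, 2/3, 0]
  [2/3, 0, 2/5],
b = (-28/5, 6/5, -236/105).
Solving gives a_0 = -73/35, a_1 = 9/5, a_2 = -15/7, so
  g(x) = -15*x^2/7 + 9*x/5 - 73/35.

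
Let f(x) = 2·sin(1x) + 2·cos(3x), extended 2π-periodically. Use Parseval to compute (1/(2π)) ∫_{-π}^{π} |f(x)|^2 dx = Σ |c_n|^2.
Σ |c_n|^2 = 4

Expand |f|^2 and use orthogonality of {sin(nx), cos(mx)} on [-π, π]:
  ∫_{-π}^{π} sin(nx)^2 dx = π, ∫ cos(mx)^2 dx = π, and cross terms integrate to 0.
So ∫_{-π}^{π} f(x)^2 dx = 2^2 · π + 2^2 · π = (4 + 4)π.
Divide by 2π: (4 + 4)/2 = 4.
By Parseval, this equals Σ |c_n|^2.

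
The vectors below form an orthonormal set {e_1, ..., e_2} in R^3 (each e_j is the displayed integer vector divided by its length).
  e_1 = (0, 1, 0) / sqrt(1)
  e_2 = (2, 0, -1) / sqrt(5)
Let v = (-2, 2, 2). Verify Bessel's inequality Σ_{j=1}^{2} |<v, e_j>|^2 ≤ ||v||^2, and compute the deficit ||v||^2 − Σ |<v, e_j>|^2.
Σ |<v, e_j>|^2 = 56/5; ||v||^2 = 12; deficit = 4/5

Write each e_j = u_j / sqrt(<u_j, u_j>) where u_j is the displayed integer vector. Then <v, e_j> = <v, u_j> / sqrt(<u_j, u_j>), so |<v, e_j>|^2 = <v, u_j>^2 / <u_j, u_j>.
Coefficients: <v, e_1> = 2/sqrt(1), <v, e_2> = -6/sqrt(5).
Square and sum: Σ |<v, e_j>|^2 = 56/5.
Compute ||v||^2 = v·v = 12.
Deficit = 12 − 56/5 = 4/5 ≥ 0, confirming Bessel's inequality. (The deficit equals ||v − Σ <v,e_j> e_j||^2, the squared distance from v to span{e_j}.)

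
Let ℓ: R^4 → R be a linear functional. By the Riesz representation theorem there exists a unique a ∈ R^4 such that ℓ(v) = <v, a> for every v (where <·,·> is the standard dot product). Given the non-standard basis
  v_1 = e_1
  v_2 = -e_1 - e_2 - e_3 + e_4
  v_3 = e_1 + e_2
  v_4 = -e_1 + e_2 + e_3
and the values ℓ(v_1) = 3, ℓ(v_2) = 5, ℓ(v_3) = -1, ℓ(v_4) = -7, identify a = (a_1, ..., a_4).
a = (3, -4, 0, 4)

Write a = (a_1, ..., a_4) in the standard basis. For each basis vector v_i, ℓ(v_i) = <v_i, a> is a linear equation in the a_j's. Collect the n equations into a matrix system V a = ℓ, where row i of V is v_i (expressed in the standard basis). Since V is invertible (lower-triangular with 1s on the diagonal, up to permutation), solve by back-substitution:
  V =
[[1, 0, 0, 0],
 [-1, -1, -1, 1],
 [1, 1, 0, 0],
 [-1, 1, 1, 0]]
  V a = (3, 5, -1, -7)
Solving gives a = (3, -4, 0, 4).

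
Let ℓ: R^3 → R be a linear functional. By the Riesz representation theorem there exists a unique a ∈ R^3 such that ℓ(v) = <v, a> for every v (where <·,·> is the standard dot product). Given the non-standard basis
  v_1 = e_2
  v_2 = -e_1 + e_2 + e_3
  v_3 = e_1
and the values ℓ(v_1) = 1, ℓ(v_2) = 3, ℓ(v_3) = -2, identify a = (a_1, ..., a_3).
a = (-2, 1, 0)

Write a = (a_1, ..., a_3) in the standard basis. For each basis vector v_i, ℓ(v_i) = <v_i, a> is a linear equation in the a_j's. Collect the n equations into a matrix system V a = ℓ, where row i of V is v_i (expressed in the standard basis). Since V is invertible (lower-triangular with 1s on the diagonal, up to permutation), solve by back-substitution:
  V =
[[0, 1, 0],
 [-1, 1, 1],
 [1, 0, 0]]
  V a = (1, 3, -2)
Solving gives a = (-2, 1, 0).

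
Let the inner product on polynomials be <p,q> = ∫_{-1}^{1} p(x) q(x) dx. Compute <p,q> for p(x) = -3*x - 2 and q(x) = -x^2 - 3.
<p,q> = 40/3

Expand the product: p(x)·q(x) = 3*x^3 + 2*x^2 + 9*x + 6.
∫_{-1}^{1} of each monomial x^k gives [2/(k+1) if k even, 0 if k odd]. Integrating term-by-term (or equivalently evaluating the antiderivative F(x) = 3*x^4/4 + 2*x^3/3 + 9*x^2/2 + 6*x at the endpoints):
  F(1) − F(−1) = 143/12 − (-17/12) = 40/3.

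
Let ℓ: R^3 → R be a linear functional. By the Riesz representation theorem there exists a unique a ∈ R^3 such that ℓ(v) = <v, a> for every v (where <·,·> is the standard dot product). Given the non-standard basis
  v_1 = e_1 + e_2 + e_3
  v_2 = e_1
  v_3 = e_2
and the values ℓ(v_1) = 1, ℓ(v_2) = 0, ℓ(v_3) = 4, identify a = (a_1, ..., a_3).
a = (0, 4, -3)

Write a = (a_1, ..., a_3) in the standard basis. For each basis vector v_i, ℓ(v_i) = <v_i, a> is a linear equation in the a_j's. Collect the n equations into a matrix system V a = ℓ, where row i of V is v_i (expressed in the standard basis). Since V is invertible (lower-triangular with 1s on the diagonal, up to permutation), solve by back-substitution:
  V =
[[1, 1, 1],
 [1, 0, 0],
 [0, 1, 0]]
  V a = (1, 0, 4)
Solving gives a = (0, 4, -3).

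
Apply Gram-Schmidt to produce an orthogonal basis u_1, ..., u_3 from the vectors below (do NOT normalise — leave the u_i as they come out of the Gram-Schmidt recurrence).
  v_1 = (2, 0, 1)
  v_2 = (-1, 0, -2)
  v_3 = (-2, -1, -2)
Orthogonal basis:
  u_1 = (2, 0, 1)
  u_2 = (3/5, 0, -6/5)
  u_3 = (0, -1, 0)

Apply the Gram-Schmidt recurrence
  u_1 = v_1
  u_i = v_i − Σ_{j<i} ((v_i · u_j) / (u_j · u_j)) · u_j.

Step by step this gives:
  u_1 = (2, 0, 1)
  u_2 = (3/5, 0, -6/5)
  u_3 = (0, -1, 0)

Orthogonality check:
  u_2 · u_1 = 0 (should be 0)
  u_3 · u_1 = 0 (should be 0)
  u_3 · u_2 = 0 (should be 0)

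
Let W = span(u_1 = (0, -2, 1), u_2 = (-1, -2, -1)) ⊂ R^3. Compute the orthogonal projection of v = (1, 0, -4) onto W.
proj_W(v) = (-9/7, 4/7, -20/7)

Set up U = [u_1 | ... | u_2] ∈ R^(3×2). The projector onto W = col(U) is P = U (U^T U)^(-1) U^T.
Compute U^T U =
  [5, 3]
  [3, 6],
and U^T v = (-4, 3).
Solve U^T U · c = U^T v for the coefficients: c = (-11/7, 9/7). The projection is proj_W(v) = U c.
Check: (v - proj_W(v)) · u_1 = 0  (should be 0).
Check: (v - proj_W(v)) · u_2 = 0  (should be 0).
Result: proj_W(v) = (-9/7, 4/7, -20/7).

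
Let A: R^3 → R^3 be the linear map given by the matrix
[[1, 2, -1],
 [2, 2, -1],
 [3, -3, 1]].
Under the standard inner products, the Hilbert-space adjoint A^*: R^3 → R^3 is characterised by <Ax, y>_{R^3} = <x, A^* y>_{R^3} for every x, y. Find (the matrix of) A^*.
A^* = A^T =
[[1, 2, 3],
 [2, 2, -3],
 [-1, -1, 1]]

For real matrices with standard dot products, the defining identity <Ax, y> = <x, A^* y> gives (Ax)^T y = x^T (A^*) y, i.e. x^T A^T y = x^T (A^*) y. Since this holds for all x, y, we must have A^* = A^T. Therefore
A^* =
[[1, 2, 3],
 [2, 2, -3],
 [-1, -1, 1]].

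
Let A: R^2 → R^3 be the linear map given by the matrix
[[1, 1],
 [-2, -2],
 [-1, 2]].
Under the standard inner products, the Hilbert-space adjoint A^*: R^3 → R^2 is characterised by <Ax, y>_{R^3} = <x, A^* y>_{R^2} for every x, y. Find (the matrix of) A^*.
A^* = A^T =
[[1, -2, -1],
 [1, -2, 2]]

For real matrices with standard dot products, the defining identity <Ax, y> = <x, A^* y> gives (Ax)^T y = x^T (A^*) y, i.e. x^T A^T y = x^T (A^*) y. Since this holds for all x, y, we must have A^* = A^T. Therefore
A^* =
[[1, -2, -1],
 [1, -2, 2]].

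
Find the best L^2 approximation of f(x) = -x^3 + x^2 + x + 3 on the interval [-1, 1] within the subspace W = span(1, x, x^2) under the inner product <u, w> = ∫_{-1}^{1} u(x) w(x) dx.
g(x) = x^2 + 2*x/5 + 3

The best approximation g ∈ W is the orthogonal projection of f onto W. Writing g = a_0 + a_1 x + a_2 x^2, the coefficients solve the normal equations G · a = b where
  G_{ij} = <φ_i, φ_j> and b_i = <f, φ_i>, with φ_0 = 1, φ_1 = x, φ_2 = x^2.
G =
  [2, 0, 2/3]
  [0, 2/3, 0]
  [2/3, 0, 2/5],
b = (20/3, 4/15, 12/5).
Solving gives a_0 = 3, a_1 = 2/5, a_2 = 1, so
  g(x) = x^2 + 2*x/5 + 3.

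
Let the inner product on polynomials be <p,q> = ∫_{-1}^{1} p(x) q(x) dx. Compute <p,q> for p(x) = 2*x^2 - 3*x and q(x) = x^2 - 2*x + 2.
<p,q> = 112/15

Expand the product: p(x)·q(x) = 2*x^4 - 7*x^3 + 10*x^2 - 6*x.
∫_{-1}^{1} of each monomial x^k gives [2/(k+1) if k even, 0 if k odd]. Integrating term-by-term (or equivalently evaluating the antiderivative F(x) = 2*x^5/5 - 7*x^4/4 + 10*x^3/3 - 3*x^2 at the endpoints):
  F(1) − F(−1) = -61/60 − (-509/60) = 112/15.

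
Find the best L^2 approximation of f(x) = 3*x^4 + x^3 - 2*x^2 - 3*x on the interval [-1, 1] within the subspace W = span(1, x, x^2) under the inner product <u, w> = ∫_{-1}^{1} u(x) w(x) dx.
g(x) = 4*x^2/7 - 12*x/5 - 9/35

The best approximation g ∈ W is the orthogonal projection of f onto W. Writing g = a_0 + a_1 x + a_2 x^2, the coefficients solve the normal equations G · a = b where
  G_{ij} = <φ_i, φ_j> and b_i = <f, φ_i>, with φ_0 = 1, φ_1 = x, φ_2 = x^2.
G =
  [2, 0, 2/3]
  [0, 2/3, 0]
  [2/3, 0, 2/5],
b = (-2/15, -8/5, 2/35).
Solving gives a_0 = -9/35, a_1 = -12/5, a_2 = 4/7, so
  g(x) = 4*x^2/7 - 12*x/5 - 9/35.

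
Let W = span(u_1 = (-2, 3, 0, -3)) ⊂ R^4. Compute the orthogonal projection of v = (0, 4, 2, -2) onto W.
proj_W(v) = (-18/11, 27/11, 0, -27/11)

Set up U = [u_1 | ... | u_1] ∈ R^(4×1). The projector onto W = col(U) is P = U (U^T U)^(-1) U^T.
Compute U^T U =
  [22],
and U^T v = (18).
Solve U^T U · c = U^T v for the coefficients: c = (9/11). The projection is proj_W(v) = U c.
Check: (v - proj_W(v)) · u_1 = 0  (should be 0).
Result: proj_W(v) = (-18/11, 27/11, 0, -27/11).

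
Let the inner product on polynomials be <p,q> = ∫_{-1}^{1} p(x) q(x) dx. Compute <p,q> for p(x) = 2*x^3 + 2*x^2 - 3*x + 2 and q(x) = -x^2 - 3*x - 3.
<p,q> = -218/15

Expand the product: p(x)·q(x) = -2*x^5 - 8*x^4 - 9*x^3 + x^2 + 3*x - 6.
∫_{-1}^{1} of each monomial x^k gives [2/(k+1) if k even, 0 if k odd]. Integrating term-by-term (or equivalently evaluating the antiderivative F(x) = -x^6/3 - 8*x^5/5 - 9*x^4/4 + x^3/3 + 3*x^2/2 - 6*x at the endpoints):
  F(1) − F(−1) = -167/20 − (371/60) = -218/15.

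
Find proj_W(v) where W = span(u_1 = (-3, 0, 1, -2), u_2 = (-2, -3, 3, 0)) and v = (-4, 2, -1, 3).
proj_W(v) = (-239/227, 177/227, -58/227, -238/227)

Set up U = [u_1 | ... | u_2] ∈ R^(4×2). The projector onto W = col(U) is P = U (U^T U)^(-1) U^T.
Compute U^T U =
  [14, 9]
  [9, 22],
and U^T v = (5, -1).
Solve U^T U · c = U^T v for the coefficients: c = (119/227, -59/227). The projection is proj_W(v) = U c.
Check: (v - proj_W(v)) · u_1 = 0  (should be 0).
Check: (v - proj_W(v)) · u_2 = 0  (should be 0).
Result: proj_W(v) = (-239/227, 177/227, -58/227, -238/227).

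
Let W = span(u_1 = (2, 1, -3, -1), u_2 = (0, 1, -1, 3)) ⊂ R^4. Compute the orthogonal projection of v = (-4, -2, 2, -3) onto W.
proj_W(v) = (-65/41, -78/41, 143/41, -104/41)

Set up U = [u_1 | ... | u_2] ∈ R^(4×2). The projector onto W = col(U) is P = U (U^T U)^(-1) U^T.
Compute U^T U =
  [15, 1]
  [1, 11],
and U^T v = (-13, -13).
Solve U^T U · c = U^T v for the coefficients: c = (-65/82, -91/82). The projection is proj_W(v) = U c.
Check: (v - proj_W(v)) · u_1 = 0  (should be 0).
Check: (v - proj_W(v)) · u_2 = 0  (should be 0).
Result: proj_W(v) = (-65/41, -78/41, 143/41, -104/41).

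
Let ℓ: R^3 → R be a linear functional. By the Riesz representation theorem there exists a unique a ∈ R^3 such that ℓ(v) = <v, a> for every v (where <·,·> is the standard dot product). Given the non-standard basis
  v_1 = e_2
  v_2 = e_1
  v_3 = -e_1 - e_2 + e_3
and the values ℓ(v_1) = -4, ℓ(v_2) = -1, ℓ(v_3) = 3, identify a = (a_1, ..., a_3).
a = (-1, -4, -2)

Write a = (a_1, ..., a_3) in the standard basis. For each basis vector v_i, ℓ(v_i) = <v_i, a> is a linear equation in the a_j's. Collect the n equations into a matrix system V a = ℓ, where row i of V is v_i (expressed in the standard basis). Since V is invertible (lower-triangular with 1s on the diagonal, up to permutation), solve by back-substitution:
  V =
[[0, 1, 0],
 [1, 0, 0],
 [-1, -1, 1]]
  V a = (-4, -1, 3)
Solving gives a = (-1, -4, -2).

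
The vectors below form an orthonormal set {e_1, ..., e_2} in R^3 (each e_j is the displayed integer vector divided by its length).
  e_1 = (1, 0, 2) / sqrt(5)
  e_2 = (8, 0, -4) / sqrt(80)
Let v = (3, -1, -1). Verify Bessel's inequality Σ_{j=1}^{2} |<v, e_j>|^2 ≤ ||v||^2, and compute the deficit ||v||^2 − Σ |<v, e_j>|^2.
Σ |<v, e_j>|^2 = 10; ||v||^2 = 11; deficit = 1

Write each e_j = u_j / sqrt(<u_j, u_j>) where u_j is the displayed integer vector. Then <v, e_j> = <v, u_j> / sqrt(<u_j, u_j>), so |<v, e_j>|^2 = <v, u_j>^2 / <u_j, u_j>.
Coefficients: <v, e_1> = 1/sqrt(5), <v, e_2> = 28/sqrt(80).
Square and sum: Σ |<v, e_j>|^2 = 10.
Compute ||v||^2 = v·v = 11.
Deficit = 11 − 10 = 1 ≥ 0, confirming Bessel's inequality. (The deficit equals ||v − Σ <v,e_j> e_j||^2, the squared distance from v to span{e_j}.)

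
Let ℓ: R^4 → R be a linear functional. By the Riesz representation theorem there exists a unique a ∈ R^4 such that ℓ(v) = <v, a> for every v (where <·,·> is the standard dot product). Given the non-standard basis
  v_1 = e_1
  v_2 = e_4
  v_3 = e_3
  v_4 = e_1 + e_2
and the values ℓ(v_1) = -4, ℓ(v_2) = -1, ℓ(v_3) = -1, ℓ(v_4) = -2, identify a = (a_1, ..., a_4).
a = (-4, 2, -1, -1)

Write a = (a_1, ..., a_4) in the standard basis. For each basis vector v_i, ℓ(v_i) = <v_i, a> is a linear equation in the a_j's. Collect the n equations into a matrix system V a = ℓ, where row i of V is v_i (expressed in the standard basis). Since V is invertible (lower-triangular with 1s on the diagonal, up to permutation), solve by back-substitution:
  V =
[[1, 0, 0, 0],
 [0, 0, 0, 1],
 [0, 0, 1, 0],
 [1, 1, 0, 0]]
  V a = (-4, -1, -1, -2)
Solving gives a = (-4, 2, -1, -1).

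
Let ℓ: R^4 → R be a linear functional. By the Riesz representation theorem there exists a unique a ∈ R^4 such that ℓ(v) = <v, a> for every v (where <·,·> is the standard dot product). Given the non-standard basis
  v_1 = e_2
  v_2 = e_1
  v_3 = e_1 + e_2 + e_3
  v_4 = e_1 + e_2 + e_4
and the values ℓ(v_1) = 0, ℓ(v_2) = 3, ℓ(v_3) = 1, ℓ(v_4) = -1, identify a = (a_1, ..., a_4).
a = (3, 0, -2, -4)

Write a = (a_1, ..., a_4) in the standard basis. For each basis vector v_i, ℓ(v_i) = <v_i, a> is a linear equation in the a_j's. Collect the n equations into a matrix system V a = ℓ, where row i of V is v_i (expressed in the standard basis). Since V is invertible (lower-triangular with 1s on the diagonal, up to permutation), solve by back-substitution:
  V =
[[0, 1, 0, 0],
 [1, 0, 0, 0],
 [1, 1, 1, 0],
 [1, 1, 0, 1]]
  V a = (0, 3, 1, -1)
Solving gives a = (3, 0, -2, -4).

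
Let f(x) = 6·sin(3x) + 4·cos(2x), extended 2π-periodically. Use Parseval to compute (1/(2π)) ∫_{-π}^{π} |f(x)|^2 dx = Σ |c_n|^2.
Σ |c_n|^2 = 26

Expand |f|^2 and use orthogonality of {sin(nx), cos(mx)} on [-π, π]:
  ∫_{-π}^{π} sin(nx)^2 dx = π, ∫ cos(mx)^2 dx = π, and cross terms integrate to 0.
So ∫_{-π}^{π} f(x)^2 dx = 6^2 · π + 4^2 · π = (36 + 16)π.
Divide by 2π: (36 + 16)/2 = 26.
By Parseval, this equals Σ |c_n|^2.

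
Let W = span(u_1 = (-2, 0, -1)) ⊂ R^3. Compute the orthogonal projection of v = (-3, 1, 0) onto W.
proj_W(v) = (-12/5, 0, -6/5)

Set up U = [u_1 | ... | u_1] ∈ R^(3×1). The projector onto W = col(U) is P = U (U^T U)^(-1) U^T.
Compute U^T U =
  [5],
and U^T v = (6).
Solve U^T U · c = U^T v for the coefficients: c = (6/5). The projection is proj_W(v) = U c.
Check: (v - proj_W(v)) · u_1 = 0  (should be 0).
Result: proj_W(v) = (-12/5, 0, -6/5).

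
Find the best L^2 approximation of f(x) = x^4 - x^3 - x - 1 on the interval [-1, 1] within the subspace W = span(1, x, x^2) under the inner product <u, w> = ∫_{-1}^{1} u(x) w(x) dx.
g(x) = 6*x^2/7 - 8*x/5 - 38/35

The best approximation g ∈ W is the orthogonal projection of f onto W. Writing g = a_0 + a_1 x + a_2 x^2, the coefficients solve the normal equations G · a = b where
  G_{ij} = <φ_i, φ_j> and b_i = <f, φ_i>, with φ_0 = 1, φ_1 = x, φ_2 = x^2.
G =
  [2, 0, 2/3]
  [0, 2/3, 0]
  [2/3, 0, 2/5],
b = (-8/5, -16/15, -8/21).
Solving gives a_0 = -38/35, a_1 = -8/5, a_2 = 6/7, so
  g(x) = 6*x^2/7 - 8*x/5 - 38/35.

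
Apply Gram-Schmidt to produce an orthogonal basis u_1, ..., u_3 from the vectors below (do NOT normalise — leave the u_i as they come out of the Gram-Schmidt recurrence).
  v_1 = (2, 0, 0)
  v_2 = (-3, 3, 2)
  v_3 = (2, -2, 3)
Orthogonal basis:
  u_1 = (2, 0, 0)
  u_2 = (0, 3, 2)
  u_3 = (0, -2, 3)

Apply the Gram-Schmidt recurrence
  u_1 = v_1
  u_i = v_i − Σ_{j<i} ((v_i · u_j) / (u_j · u_j)) · u_j.

Step by step this gives:
  u_1 = (2, 0, 0)
  u_2 = (0, 3, 2)
  u_3 = (0, -2, 3)

Orthogonality check:
  u_2 · u_1 = 0 (should be 0)
  u_3 · u_1 = 0 (should be 0)
  u_3 · u_2 = 0 (should be 0)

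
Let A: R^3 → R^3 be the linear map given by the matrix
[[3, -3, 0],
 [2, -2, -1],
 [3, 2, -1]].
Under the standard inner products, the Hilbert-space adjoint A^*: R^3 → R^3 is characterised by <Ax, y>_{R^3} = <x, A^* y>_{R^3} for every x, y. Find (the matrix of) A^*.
A^* = A^T =
[[3, 2, 3],
 [-3, -2, 2],
 [0, -1, -1]]

For real matrices with standard dot products, the defining identity <Ax, y> = <x, A^* y> gives (Ax)^T y = x^T (A^*) y, i.e. x^T A^T y = x^T (A^*) y. Since this holds for all x, y, we must have A^* = A^T. Therefore
A^* =
[[3, 2, 3],
 [-3, -2, 2],
 [0, -1, -1]].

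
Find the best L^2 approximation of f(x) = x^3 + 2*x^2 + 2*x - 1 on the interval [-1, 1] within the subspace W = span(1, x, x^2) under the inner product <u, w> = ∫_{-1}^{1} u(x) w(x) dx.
g(x) = 2*x^2 + 13*x/5 - 1

The best approximation g ∈ W is the orthogonal projection of f onto W. Writing g = a_0 + a_1 x + a_2 x^2, the coefficients solve the normal equations G · a = b where
  G_{ij} = <φ_i, φ_j> and b_i = <f, φ_i>, with φ_0 = 1, φ_1 = x, φ_2 = x^2.
G =
  [2, 0, 2/3]
  [0, 2/3, 0]
  [2/3, 0, 2/5],
b = (-2/3, 26/15, 2/15).
Solving gives a_0 = -1, a_1 = 13/5, a_2 = 2, so
  g(x) = 2*x^2 + 13*x/5 - 1.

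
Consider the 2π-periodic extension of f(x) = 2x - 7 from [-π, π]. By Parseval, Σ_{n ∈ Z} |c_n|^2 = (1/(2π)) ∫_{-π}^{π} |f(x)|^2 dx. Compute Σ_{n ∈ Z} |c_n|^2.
Σ |c_n|^2 = 4π^2/3 + 49

Expand and integrate term by term over [-π, π]:
  ∫ (2x)^2 dx = 4·(2π^3/3); ∫ 2·2·(-7)·x dx = 0 (odd integrand); ∫ (-7)^2 dx = 49·2π.
So (1/(2π)) ∫_{-π}^{π} (2x - 7)^2 dx = 4π^2/3 + 49 = 4π^2/3 + 49.
Parseval ⇒ Σ |c_n|^2 = 4π^2/3 + 49.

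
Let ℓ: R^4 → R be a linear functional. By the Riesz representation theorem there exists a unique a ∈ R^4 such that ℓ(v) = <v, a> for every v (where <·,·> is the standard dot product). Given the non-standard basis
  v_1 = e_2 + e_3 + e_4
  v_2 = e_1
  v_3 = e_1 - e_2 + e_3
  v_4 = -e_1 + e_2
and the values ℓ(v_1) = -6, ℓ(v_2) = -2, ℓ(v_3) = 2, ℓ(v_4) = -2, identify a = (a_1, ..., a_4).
a = (-2, -4, 0, -2)

Write a = (a_1, ..., a_4) in the standard basis. For each basis vector v_i, ℓ(v_i) = <v_i, a> is a linear equation in the a_j's. Collect the n equations into a matrix system V a = ℓ, where row i of V is v_i (expressed in the standard basis). Since V is invertible (lower-triangular with 1s on the diagonal, up to permutation), solve by back-substitution:
  V =
[[0, 1, 1, 1],
 [1, 0, 0, 0],
 [1, -1, 1, 0],
 [-1, 1, 0, 0]]
  V a = (-6, -2, 2, -2)
Solving gives a = (-2, -4, 0, -2).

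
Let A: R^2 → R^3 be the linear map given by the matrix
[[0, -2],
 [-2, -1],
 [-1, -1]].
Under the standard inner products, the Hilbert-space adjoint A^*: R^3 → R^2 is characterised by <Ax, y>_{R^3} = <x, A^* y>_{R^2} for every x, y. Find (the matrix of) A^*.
A^* = A^T =
[[0, -2, -1],
 [-2, -1, -1]]

For real matrices with standard dot products, the defining identity <Ax, y> = <x, A^* y> gives (Ax)^T y = x^T (A^*) y, i.e. x^T A^T y = x^T (A^*) y. Since this holds for all x, y, we must have A^* = A^T. Therefore
A^* =
[[0, -2, -1],
 [-2, -1, -1]].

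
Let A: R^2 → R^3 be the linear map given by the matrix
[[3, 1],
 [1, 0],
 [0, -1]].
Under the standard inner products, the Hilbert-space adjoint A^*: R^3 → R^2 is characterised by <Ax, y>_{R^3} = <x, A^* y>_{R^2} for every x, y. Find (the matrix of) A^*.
A^* = A^T =
[[3, 1, 0],
 [1, 0, -1]]

For real matrices with standard dot products, the defining identity <Ax, y> = <x, A^* y> gives (Ax)^T y = x^T (A^*) y, i.e. x^T A^T y = x^T (A^*) y. Since this holds for all x, y, we must have A^* = A^T. Therefore
A^* =
[[3, 1, 0],
 [1, 0, -1]].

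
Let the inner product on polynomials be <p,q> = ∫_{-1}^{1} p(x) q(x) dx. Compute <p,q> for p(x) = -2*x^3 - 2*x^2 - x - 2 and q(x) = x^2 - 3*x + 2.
<p,q> = -42/5

Expand the product: p(x)·q(x) = -2*x^5 + 4*x^4 + x^3 - 3*x^2 + 4*x - 4.
∫_{-1}^{1} of each monomial x^k gives [2/(k+1) if k even, 0 if k odd]. Integrating term-by-term (or equivalently evaluating the antiderivative F(x) = -x^6/3 + 4*x^5/5 + x^4/4 - x^3 + 2*x^2 - 4*x at the endpoints):
  F(1) − F(−1) = -137/60 − (367/60) = -42/5.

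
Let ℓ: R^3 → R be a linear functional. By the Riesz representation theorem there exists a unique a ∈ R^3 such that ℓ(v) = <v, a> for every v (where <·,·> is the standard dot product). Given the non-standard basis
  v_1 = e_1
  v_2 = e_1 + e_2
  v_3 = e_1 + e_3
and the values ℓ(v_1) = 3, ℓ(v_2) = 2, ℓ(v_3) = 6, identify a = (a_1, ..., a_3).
a = (3, -1, 3)

Write a = (a_1, ..., a_3) in the standard basis. For each basis vector v_i, ℓ(v_i) = <v_i, a> is a linear equation in the a_j's. Collect the n equations into a matrix system V a = ℓ, where row i of V is v_i (expressed in the standard basis). Since V is invertible (lower-triangular with 1s on the diagonal, up to permutation), solve by back-substitution:
  V =
[[1, 0, 0],
 [1, 1, 0],
 [1, 0, 1]]
  V a = (3, 2, 6)
Solving gives a = (3, -1, 3).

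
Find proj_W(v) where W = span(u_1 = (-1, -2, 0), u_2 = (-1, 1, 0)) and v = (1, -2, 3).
proj_W(v) = (1, -2, 0)

Set up U = [u_1 | ... | u_2] ∈ R^(3×2). The projector onto W = col(U) is P = U (U^T U)^(-1) U^T.
Compute U^T U =
  [5, -1]
  [-1, 2],
and U^T v = (3, -3).
Solve U^T U · c = U^T v for the coefficients: c = (1/3, -4/3). The projection is proj_W(v) = U c.
Check: (v - proj_W(v)) · u_1 = 0  (should be 0).
Check: (v - proj_W(v)) · u_2 = 0  (should be 0).
Result: proj_W(v) = (1, -2, 0).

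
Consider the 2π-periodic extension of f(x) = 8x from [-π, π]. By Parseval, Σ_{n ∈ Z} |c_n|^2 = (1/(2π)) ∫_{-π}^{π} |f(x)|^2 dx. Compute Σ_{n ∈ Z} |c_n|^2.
Σ |c_n|^2 = 64π^2/3

Expand and integrate term by term over [-π, π]:
  ∫ (8x)^2 dx = 64·(2π^3/3); ∫ 2·8·(0)·x dx = 0 (odd integrand); ∫ 0^2 dx = 0·2π.
So (1/(2π)) ∫_{-π}^{π} (8x)^2 dx = 64π^2/3 + 0 = 64π^2/3.
Parseval ⇒ Σ |c_n|^2 = 64π^2/3.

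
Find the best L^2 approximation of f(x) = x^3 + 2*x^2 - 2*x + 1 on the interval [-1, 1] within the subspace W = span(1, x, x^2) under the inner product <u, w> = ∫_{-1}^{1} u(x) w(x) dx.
g(x) = 2*x^2 - 7*x/5 + 1

The best approximation g ∈ W is the orthogonal projection of f onto W. Writing g = a_0 + a_1 x + a_2 x^2, the coefficients solve the normal equations G · a = b where
  G_{ij} = <φ_i, φ_j> and b_i = <f, φ_i>, with φ_0 = 1, φ_1 = x, φ_2 = x^2.
G =
  [2, 0, 2/3]
  [0, 2/3, 0]
  [2/3, 0, 2/5],
b = (10/3, -14/15, 22/15).
Solving gives a_0 = 1, a_1 = -7/5, a_2 = 2, so
  g(x) = 2*x^2 - 7*x/5 + 1.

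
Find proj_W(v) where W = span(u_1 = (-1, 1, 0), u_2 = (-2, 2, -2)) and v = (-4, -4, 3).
proj_W(v) = (0, 0, 3)

Set up U = [u_1 | ... | u_2] ∈ R^(3×2). The projector onto W = col(U) is P = U (U^T U)^(-1) U^T.
Compute U^T U =
  [2, 4]
  [4, 12],
and U^T v = (0, -6).
Solve U^T U · c = U^T v for the coefficients: c = (3, -3/2). The projection is proj_W(v) = U c.
Check: (v - proj_W(v)) · u_1 = 0  (should be 0).
Check: (v - proj_W(v)) · u_2 = 0  (should be 0).
Result: proj_W(v) = (0, 0, 3).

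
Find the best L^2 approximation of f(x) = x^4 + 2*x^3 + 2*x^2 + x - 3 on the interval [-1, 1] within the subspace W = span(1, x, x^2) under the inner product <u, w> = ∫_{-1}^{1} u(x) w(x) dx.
g(x) = 20*x^2/7 + 11*x/5 - 108/35

The best approximation g ∈ W is the orthogonal projection of f onto W. Writing g = a_0 + a_1 x + a_2 x^2, the coefficients solve the normal equations G · a = b where
  G_{ij} = <φ_i, φ_j> and b_i = <f, φ_i>, with φ_0 = 1, φ_1 = x, φ_2 = x^2.
G =
  [2, 0, 2/3]
  [0, 2/3, 0]
  [2/3, 0, 2/5],
b = (-64/15, 22/15, -32/35).
Solving gives a_0 = -108/35, a_1 = 11/5, a_2 = 20/7, so
  g(x) = 20*x^2/7 + 11*x/5 - 108/35.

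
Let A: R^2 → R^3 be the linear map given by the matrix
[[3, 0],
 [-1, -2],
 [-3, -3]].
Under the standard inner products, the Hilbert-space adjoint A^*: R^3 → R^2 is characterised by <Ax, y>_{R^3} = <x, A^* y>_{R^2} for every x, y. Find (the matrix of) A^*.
A^* = A^T =
[[3, -1, -3],
 [0, -2, -3]]

For real matrices with standard dot products, the defining identity <Ax, y> = <x, A^* y> gives (Ax)^T y = x^T (A^*) y, i.e. x^T A^T y = x^T (A^*) y. Since this holds for all x, y, we must have A^* = A^T. Therefore
A^* =
[[3, -1, -3],
 [0, -2, -3]].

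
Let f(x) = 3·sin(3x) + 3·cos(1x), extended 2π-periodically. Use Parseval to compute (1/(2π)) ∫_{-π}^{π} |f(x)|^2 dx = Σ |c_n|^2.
Σ |c_n|^2 = 9

Expand |f|^2 and use orthogonality of {sin(nx), cos(mx)} on [-π, π]:
  ∫_{-π}^{π} sin(nx)^2 dx = π, ∫ cos(mx)^2 dx = π, and cross terms integrate to 0.
So ∫_{-π}^{π} f(x)^2 dx = 3^2 · π + 3^2 · π = (9 + 9)π.
Divide by 2π: (9 + 9)/2 = 9.
By Parseval, this equals Σ |c_n|^2.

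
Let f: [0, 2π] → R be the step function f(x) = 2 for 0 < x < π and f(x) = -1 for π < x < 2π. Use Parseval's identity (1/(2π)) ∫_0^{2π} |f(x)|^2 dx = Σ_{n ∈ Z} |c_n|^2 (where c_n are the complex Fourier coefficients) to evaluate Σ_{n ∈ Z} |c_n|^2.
Σ |c_n|^2 = 5/2

Parseval equates the L^2 energy of f (normalised by 1/(2π)) with the ℓ^2 sum of its Fourier coefficients: (1/(2π)) ∫_0^{2π} |f|^2 = Σ |c_n|^2.
Compute the left side: (1/(2π)) [∫_0^π 2^2 dx + ∫_π^{2π} (-1)^2 dx] = (1/(2π)) · (4π + 1π) = (4 + 1)/2 = 5/2.
So Σ_{n ∈ Z} |c_n|^2 = 5/2.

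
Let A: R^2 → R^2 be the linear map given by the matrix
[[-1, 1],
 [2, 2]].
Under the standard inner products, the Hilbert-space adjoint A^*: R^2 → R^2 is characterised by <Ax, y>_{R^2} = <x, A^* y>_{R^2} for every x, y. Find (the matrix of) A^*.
A^* = A^T =
[[-1, 2],
 [1, 2]]

For real matrices with standard dot products, the defining identity <Ax, y> = <x, A^* y> gives (Ax)^T y = x^T (A^*) y, i.e. x^T A^T y = x^T (A^*) y. Since this holds for all x, y, we must have A^* = A^T. Therefore
A^* =
[[-1, 2],
 [1, 2]].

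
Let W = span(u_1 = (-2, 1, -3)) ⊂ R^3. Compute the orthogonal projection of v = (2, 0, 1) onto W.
proj_W(v) = (1, -1/2, 3/2)

Set up U = [u_1 | ... | u_1] ∈ R^(3×1). The projector onto W = col(U) is P = U (U^T U)^(-1) U^T.
Compute U^T U =
  [14],
and U^T v = (-7).
Solve U^T U · c = U^T v for the coefficients: c = (-1/2). The projection is proj_W(v) = U c.
Check: (v - proj_W(v)) · u_1 = 0  (should be 0).
Result: proj_W(v) = (1, -1/2, 3/2).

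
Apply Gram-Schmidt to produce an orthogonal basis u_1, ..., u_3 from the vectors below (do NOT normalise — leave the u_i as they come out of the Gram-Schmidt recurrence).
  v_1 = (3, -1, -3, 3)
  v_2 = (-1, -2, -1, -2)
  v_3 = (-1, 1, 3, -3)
Orthogonal basis:
  u_1 = (3, -1, -3, 3)
  u_2 = (-4/7, -15/7, -10/7, -11/7)
  u_3 = (85/66, -1/22, 31/66, -5/6)

Apply the Gram-Schmidt recurrence
  u_1 = v_1
  u_i = v_i − Σ_{j<i} ((v_i · u_j) / (u_j · u_j)) · u_j.

Step by step this gives:
  u_1 = (3, -1, -3, 3)
  u_2 = (-4/7, -15/7, -10/7, -11/7)
  u_3 = (85/66, -1/22, 31/66, -5/6)

Orthogonality check:
  u_2 · u_1 = 0 (should be 0)
  u_3 · u_1 = 0 (should be 0)
  u_3 · u_2 = 0 (should be 0)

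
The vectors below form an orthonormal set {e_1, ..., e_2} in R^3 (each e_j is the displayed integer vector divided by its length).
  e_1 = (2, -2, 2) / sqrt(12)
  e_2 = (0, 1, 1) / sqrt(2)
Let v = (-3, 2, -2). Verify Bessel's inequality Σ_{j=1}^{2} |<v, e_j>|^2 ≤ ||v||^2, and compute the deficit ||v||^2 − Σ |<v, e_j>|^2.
Σ |<v, e_j>|^2 = 49/3; ||v||^2 = 17; deficit = 2/3

Write each e_j = u_j / sqrt(<u_j, u_j>) where u_j is the displayed integer vector. Then <v, e_j> = <v, u_j> / sqrt(<u_j, u_j>), so |<v, e_j>|^2 = <v, u_j>^2 / <u_j, u_j>.
Coefficients: <v, e_1> = -14/sqrt(12), <v, e_2> = 0/sqrt(2).
Square and sum: Σ |<v, e_j>|^2 = 49/3.
Compute ||v||^2 = v·v = 17.
Deficit = 17 − 49/3 = 2/3 ≥ 0, confirming Bessel's inequality. (The deficit equals ||v − Σ <v,e_j> e_j||^2, the squared distance from v to span{e_j}.)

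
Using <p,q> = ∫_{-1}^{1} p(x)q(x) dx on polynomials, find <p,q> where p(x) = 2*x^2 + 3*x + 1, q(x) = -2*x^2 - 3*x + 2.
<p,q> = -34/15

Expand the product: p(x)·q(x) = -4*x^4 - 12*x^3 - 7*x^2 + 3*x + 2.
∫_{-1}^{1} of each monomial x^k gives [2/(k+1) if k even, 0 if k odd]. Integrating term-by-term (or equivalently evaluating the antiderivative F(x) = -4*x^5/5 - 3*x^4 - 7*x^3/3 + 3*x^2/2 + 2*x at the endpoints):
  F(1) − F(−1) = -79/30 − (-11/30) = -34/15.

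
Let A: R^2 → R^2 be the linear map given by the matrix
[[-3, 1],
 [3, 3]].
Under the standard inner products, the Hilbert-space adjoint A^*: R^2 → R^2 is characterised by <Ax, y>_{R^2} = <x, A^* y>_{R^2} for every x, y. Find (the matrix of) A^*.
A^* = A^T =
[[-3, 3],
 [1, 3]]

For real matrices with standard dot products, the defining identity <Ax, y> = <x, A^* y> gives (Ax)^T y = x^T (A^*) y, i.e. x^T A^T y = x^T (A^*) y. Since this holds for all x, y, we must have A^* = A^T. Therefore
A^* =
[[-3, 3],
 [1, 3]].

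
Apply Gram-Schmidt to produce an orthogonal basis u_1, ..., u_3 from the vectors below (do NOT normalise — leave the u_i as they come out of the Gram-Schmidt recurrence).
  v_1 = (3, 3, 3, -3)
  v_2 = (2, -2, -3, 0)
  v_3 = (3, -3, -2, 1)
Orthogonal basis:
  u_1 = (3, 3, 3, -3)
  u_2 = (11/4, -5/4, -9/4, -3/4)
  u_3 = (48/59, -54/59, 68/59, 62/59)

Apply the Gram-Schmidt recurrence
  u_1 = v_1
  u_i = v_i − Σ_{j<i} ((v_i · u_j) / (u_j · u_j)) · u_j.

Step by step this gives:
  u_1 = (3, 3, 3, -3)
  u_2 = (11/4, -5/4, -9/4, -3/4)
  u_3 = (48/59, -54/59, 68/59, 62/59)

Orthogonality check:
  u_2 · u_1 = 0 (should be 0)
  u_3 · u_1 = 0 (should be 0)
  u_3 · u_2 = 0 (should be 0)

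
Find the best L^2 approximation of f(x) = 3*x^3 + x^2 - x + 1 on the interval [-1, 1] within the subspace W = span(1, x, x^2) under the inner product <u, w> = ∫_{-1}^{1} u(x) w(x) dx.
g(x) = x^2 + 4*x/5 + 1

The best approximation g ∈ W is the orthogonal projection of f onto W. Writing g = a_0 + a_1 x + a_2 x^2, the coefficients solve the normal equations G · a = b where
  G_{ij} = <φ_i, φ_j> and b_i = <f, φ_i>, with φ_0 = 1, φ_1 = x, φ_2 = x^2.
G =
  [2, 0, 2/3]
  [0, 2/3, 0]
  [2/3, 0, 2/5],
b = (8/3, 8/15, 16/15).
Solving gives a_0 = 1, a_1 = 4/5, a_2 = 1, so
  g(x) = x^2 + 4*x/5 + 1.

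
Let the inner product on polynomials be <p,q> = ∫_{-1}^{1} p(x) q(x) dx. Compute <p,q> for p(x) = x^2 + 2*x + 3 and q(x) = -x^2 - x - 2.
<p,q> = -256/15

Expand the product: p(x)·q(x) = -x^4 - 3*x^3 - 7*x^2 - 7*x - 6.
∫_{-1}^{1} of each monomial x^k gives [2/(k+1) if k even, 0 if k odd]. Integrating term-by-term (or equivalently evaluating the antiderivative F(x) = -x^5/5 - 3*x^4/4 - 7*x^3/3 - 7*x^2/2 - 6*x at the endpoints):
  F(1) − F(−1) = -767/60 − (257/60) = -256/15.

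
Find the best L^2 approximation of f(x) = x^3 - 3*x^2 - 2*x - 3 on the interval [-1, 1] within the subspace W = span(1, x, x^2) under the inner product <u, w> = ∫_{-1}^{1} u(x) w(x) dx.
g(x) = -3*x^2 - 7*x/5 - 3

The best approximation g ∈ W is the orthogonal projection of f onto W. Writing g = a_0 + a_1 x + a_2 x^2, the coefficients solve the normal equations G · a = b where
  G_{ij} = <φ_i, φ_j> and b_i = <f, φ_i>, with φ_0 = 1, φ_1 = x, φ_2 = x^2.
G =
  [2, 0, 2/3]
  [0, 2/3, 0]
  [2/3, 0, 2/5],
b = (-8, -14/15, -16/5).
Solving gives a_0 = -3, a_1 = -7/5, a_2 = -3, so
  g(x) = -3*x^2 - 7*x/5 - 3.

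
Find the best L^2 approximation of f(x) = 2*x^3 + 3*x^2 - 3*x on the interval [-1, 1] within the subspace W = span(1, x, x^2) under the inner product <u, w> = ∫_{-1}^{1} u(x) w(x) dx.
g(x) = 3*x^2 - 9*x/5

The best approximation g ∈ W is the orthogonal projection of f onto W. Writing g = a_0 + a_1 x + a_2 x^2, the coefficients solve the normal equations G · a = b where
  G_{ij} = <φ_i, φ_j> and b_i = <f, φ_i>, with φ_0 = 1, φ_1 = x, φ_2 = x^2.
G =
  [2, 0, 2/3]
  [0, 2/3, 0]
  [2/3, 0, 2/5],
b = (2, -6/5, 6/5).
Solving gives a_0 = 0, a_1 = -9/5, a_2 = 3, so
  g(x) = 3*x^2 - 9*x/5.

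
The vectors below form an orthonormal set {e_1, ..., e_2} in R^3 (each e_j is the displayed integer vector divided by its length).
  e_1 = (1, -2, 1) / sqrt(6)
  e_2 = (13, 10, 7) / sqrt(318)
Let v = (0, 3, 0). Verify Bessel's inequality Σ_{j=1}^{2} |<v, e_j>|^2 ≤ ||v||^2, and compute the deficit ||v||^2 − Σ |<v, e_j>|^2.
Σ |<v, e_j>|^2 = 468/53; ||v||^2 = 9; deficit = 9/53

Write each e_j = u_j / sqrt(<u_j, u_j>) where u_j is the displayed integer vector. Then <v, e_j> = <v, u_j> / sqrt(<u_j, u_j>), so |<v, e_j>|^2 = <v, u_j>^2 / <u_j, u_j>.
Coefficients: <v, e_1> = -6/sqrt(6), <v, e_2> = 30/sqrt(318).
Square and sum: Σ |<v, e_j>|^2 = 468/53.
Compute ||v||^2 = v·v = 9.
Deficit = 9 − 468/53 = 9/53 ≥ 0, confirming Bessel's inequality. (The deficit equals ||v − Σ <v,e_j> e_j||^2, the squared distance from v to span{e_j}.)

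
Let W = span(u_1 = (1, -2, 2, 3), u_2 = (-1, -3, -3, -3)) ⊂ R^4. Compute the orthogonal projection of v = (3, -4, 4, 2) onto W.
proj_W(v) = (261/202, -371/101, 239/101, 783/202)

Set up U = [u_1 | ... | u_2] ∈ R^(4×2). The projector onto W = col(U) is P = U (U^T U)^(-1) U^T.
Compute U^T U =
  [18, -10]
  [-10, 28],
and U^T v = (25, -9).
Solve U^T U · c = U^T v for the coefficients: c = (305/202, 22/101). The projection is proj_W(v) = U c.
Check: (v - proj_W(v)) · u_1 = 0  (should be 0).
Check: (v - proj_W(v)) · u_2 = 0  (should be 0).
Result: proj_W(v) = (261/202, -371/101, 239/101, 783/202).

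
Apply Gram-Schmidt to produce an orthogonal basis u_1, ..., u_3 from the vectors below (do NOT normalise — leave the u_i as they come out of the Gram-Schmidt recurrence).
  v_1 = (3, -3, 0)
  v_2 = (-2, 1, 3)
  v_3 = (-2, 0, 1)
Orthogonal basis:
  u_1 = (3, -3, 0)
  u_2 = (-1/2, -1/2, 3)
  u_3 = (-15/19, -15/19, -5/19)

Apply the Gram-Schmidt recurrence
  u_1 = v_1
  u_i = v_i − Σ_{j<i} ((v_i · u_j) / (u_j · u_j)) · u_j.

Step by step this gives:
  u_1 = (3, -3, 0)
  u_2 = (-1/2, -1/2, 3)
  u_3 = (-15/19, -15/19, -5/19)

Orthogonality check:
  u_2 · u_1 = 0 (should be 0)
  u_3 · u_1 = 0 (should be 0)
  u_3 · u_2 = 0 (should be 0)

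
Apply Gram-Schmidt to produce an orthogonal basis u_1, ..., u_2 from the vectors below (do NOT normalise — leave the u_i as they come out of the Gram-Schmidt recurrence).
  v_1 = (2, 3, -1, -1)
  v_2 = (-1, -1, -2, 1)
Orthogonal basis:
  u_1 = (2, 3, -1, -1)
  u_2 = (-7/15, -1/5, -34/15, 11/15)

Apply the Gram-Schmidt recurrence
  u_1 = v_1
  u_i = v_i − Σ_{j<i} ((v_i · u_j) / (u_j · u_j)) · u_j.

Step by step this gives:
  u_1 = (2, 3, -1, -1)
  u_2 = (-7/15, -1/5, -34/15, 11/15)

Orthogonality check:
  u_2 · u_1 = 0 (should be 0)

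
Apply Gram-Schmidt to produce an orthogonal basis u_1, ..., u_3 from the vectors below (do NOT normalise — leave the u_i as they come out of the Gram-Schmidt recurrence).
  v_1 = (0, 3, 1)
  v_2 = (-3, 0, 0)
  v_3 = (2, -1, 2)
Orthogonal basis:
  u_1 = (0, 3, 1)
  u_2 = (-3, 0, 0)
  u_3 = (0, -7/10, 21/10)

Apply the Gram-Schmidt recurrence
  u_1 = v_1
  u_i = v_i − Σ_{j<i} ((v_i · u_j) / (u_j · u_j)) · u_j.

Step by step this gives:
  u_1 = (0, 3, 1)
  u_2 = (-3, 0, 0)
  u_3 = (0, -7/10, 21/10)

Orthogonality check:
  u_2 · u_1 = 0 (should be 0)
  u_3 · u_1 = 0 (should be 0)
  u_3 · u_2 = 0 (should be 0)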